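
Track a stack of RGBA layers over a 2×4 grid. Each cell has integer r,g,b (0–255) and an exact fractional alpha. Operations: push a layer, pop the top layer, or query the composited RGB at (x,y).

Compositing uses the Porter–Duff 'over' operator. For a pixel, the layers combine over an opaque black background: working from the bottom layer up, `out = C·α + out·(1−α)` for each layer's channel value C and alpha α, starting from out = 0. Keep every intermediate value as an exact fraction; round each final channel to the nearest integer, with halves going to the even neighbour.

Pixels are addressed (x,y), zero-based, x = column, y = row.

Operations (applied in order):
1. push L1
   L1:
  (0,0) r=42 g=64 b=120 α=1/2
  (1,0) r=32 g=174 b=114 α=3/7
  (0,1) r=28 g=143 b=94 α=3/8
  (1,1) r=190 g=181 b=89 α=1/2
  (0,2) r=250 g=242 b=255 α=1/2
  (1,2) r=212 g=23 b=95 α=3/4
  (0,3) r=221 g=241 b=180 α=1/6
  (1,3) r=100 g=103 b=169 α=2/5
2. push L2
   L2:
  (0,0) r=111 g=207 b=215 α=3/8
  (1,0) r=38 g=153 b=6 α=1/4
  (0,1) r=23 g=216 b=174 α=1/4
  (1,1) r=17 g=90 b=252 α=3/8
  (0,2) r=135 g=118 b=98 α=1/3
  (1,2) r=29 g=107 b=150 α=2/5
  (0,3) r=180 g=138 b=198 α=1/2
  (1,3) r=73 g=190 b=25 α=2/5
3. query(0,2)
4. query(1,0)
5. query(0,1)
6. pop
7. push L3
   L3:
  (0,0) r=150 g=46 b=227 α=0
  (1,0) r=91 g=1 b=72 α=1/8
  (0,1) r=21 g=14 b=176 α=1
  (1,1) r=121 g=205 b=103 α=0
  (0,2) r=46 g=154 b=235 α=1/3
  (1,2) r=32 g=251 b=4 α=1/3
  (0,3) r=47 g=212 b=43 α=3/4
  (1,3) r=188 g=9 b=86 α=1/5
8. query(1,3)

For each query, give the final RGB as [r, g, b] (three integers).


query (0,2) [L1,L2] — begin 0,0,0
+L1 (α=1/2) → [125, 121, 255/2]
+L2 (α=1/3) → [385/3, 120, 353/3]
rounded: [128, 120, 118]

query (1,0) [L1,L2] — begin 0,0,0
after L1 α=3/7: [96/7, 522/7, 342/7]
after L2 α=1/4: [277/14, 2637/28, 267/7]
→ [20, 94, 38]

at x=0,y=1 over L1,L2:
L1 α=3/8: [21/2, 429/8, 141/4]
L2 α=1/4: [109/8, 3015/32, 1119/16]
→ [14, 94, 70]

(1,3) stack=L1,L3; from [0,0,0]:
+L1 (α=2/5) → [40, 206/5, 338/5]
+L3 (α=1/5) → [348/5, 869/25, 1782/25]
→ [70, 35, 71]


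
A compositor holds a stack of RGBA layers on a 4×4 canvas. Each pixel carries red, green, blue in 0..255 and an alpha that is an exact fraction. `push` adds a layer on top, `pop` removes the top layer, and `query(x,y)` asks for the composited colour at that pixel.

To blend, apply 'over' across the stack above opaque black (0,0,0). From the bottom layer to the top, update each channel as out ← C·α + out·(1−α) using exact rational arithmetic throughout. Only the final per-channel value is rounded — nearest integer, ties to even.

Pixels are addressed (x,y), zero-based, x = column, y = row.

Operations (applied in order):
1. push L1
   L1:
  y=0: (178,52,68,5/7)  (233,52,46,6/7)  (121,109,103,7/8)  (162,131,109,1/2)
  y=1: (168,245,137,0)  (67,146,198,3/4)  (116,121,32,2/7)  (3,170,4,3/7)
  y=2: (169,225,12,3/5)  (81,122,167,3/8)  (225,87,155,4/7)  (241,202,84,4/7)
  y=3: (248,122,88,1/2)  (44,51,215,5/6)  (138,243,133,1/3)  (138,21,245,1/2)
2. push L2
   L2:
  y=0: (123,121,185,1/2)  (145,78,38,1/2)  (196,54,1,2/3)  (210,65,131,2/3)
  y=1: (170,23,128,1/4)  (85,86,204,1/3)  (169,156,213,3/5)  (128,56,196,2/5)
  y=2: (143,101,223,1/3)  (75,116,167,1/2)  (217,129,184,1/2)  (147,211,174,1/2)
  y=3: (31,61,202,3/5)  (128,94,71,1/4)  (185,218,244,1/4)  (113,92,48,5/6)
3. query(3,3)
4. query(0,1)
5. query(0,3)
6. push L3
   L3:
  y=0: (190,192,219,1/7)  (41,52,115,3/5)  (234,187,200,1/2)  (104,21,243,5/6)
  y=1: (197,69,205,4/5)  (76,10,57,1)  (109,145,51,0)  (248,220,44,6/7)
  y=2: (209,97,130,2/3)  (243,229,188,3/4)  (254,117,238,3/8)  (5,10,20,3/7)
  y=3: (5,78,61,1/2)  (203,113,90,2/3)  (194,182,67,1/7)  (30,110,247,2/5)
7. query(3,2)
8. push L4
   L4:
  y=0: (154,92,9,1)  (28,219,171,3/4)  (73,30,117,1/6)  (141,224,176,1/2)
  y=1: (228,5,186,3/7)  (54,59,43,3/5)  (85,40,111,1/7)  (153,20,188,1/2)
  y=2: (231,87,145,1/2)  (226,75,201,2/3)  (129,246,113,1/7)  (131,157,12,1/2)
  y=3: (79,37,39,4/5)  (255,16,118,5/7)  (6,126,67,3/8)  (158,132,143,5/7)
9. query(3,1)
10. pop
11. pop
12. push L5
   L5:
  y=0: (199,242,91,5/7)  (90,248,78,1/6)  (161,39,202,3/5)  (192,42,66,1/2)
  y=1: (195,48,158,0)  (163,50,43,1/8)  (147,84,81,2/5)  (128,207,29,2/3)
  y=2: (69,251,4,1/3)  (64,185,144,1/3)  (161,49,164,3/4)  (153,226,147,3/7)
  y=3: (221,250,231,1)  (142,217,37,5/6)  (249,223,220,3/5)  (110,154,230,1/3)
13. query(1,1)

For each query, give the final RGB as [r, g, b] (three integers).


(3,3) stack=L1,L2; from [0,0,0]:
+L1 (α=1/2) → [69, 21/2, 245/2]
+L2 (α=5/6) → [317/3, 941/12, 725/12]
= [106, 78, 60]

(0,1) stack=L1,L2; from [0,0,0]:
+L1 (α=0) → [0, 0, 0]
+L2 (α=1/4) → [85/2, 23/4, 32]
= [42, 6, 32]

(0,3) stack=L1,L2; from [0,0,0]:
after L1 α=1/2: [124, 61, 44]
after L2 α=3/5: [341/5, 61, 694/5]
→ [68, 61, 139]

at x=3,y=2 over L1,L2,L3:
L1 α=4/7: [964/7, 808/7, 48]
L2 α=1/2: [1993/14, 2285/14, 111]
L3 α=3/7: [4091/49, 4780/49, 72]
= [83, 98, 72]

query (3,1) [L1,L2,L3,L4] — begin 0,0,0
+L1 (α=3/7) → [9/7, 510/7, 12/7]
+L2 (α=2/5) → [1819/35, 2314/35, 556/7]
+L3 (α=6/7) → [53899/245, 48514/245, 2404/49]
+L4 (α=1/2) → [45692/245, 26707/245, 5808/49]
rounded: [186, 109, 119]

(1,1) stack=L1,L2,L5; from [0,0,0]:
L1 α=3/4: [201/4, 219/2, 297/2]
L2 α=1/3: [371/6, 305/3, 167]
L5 α=1/8: [3575/48, 2285/24, 303/2]
rounded: [74, 95, 152]


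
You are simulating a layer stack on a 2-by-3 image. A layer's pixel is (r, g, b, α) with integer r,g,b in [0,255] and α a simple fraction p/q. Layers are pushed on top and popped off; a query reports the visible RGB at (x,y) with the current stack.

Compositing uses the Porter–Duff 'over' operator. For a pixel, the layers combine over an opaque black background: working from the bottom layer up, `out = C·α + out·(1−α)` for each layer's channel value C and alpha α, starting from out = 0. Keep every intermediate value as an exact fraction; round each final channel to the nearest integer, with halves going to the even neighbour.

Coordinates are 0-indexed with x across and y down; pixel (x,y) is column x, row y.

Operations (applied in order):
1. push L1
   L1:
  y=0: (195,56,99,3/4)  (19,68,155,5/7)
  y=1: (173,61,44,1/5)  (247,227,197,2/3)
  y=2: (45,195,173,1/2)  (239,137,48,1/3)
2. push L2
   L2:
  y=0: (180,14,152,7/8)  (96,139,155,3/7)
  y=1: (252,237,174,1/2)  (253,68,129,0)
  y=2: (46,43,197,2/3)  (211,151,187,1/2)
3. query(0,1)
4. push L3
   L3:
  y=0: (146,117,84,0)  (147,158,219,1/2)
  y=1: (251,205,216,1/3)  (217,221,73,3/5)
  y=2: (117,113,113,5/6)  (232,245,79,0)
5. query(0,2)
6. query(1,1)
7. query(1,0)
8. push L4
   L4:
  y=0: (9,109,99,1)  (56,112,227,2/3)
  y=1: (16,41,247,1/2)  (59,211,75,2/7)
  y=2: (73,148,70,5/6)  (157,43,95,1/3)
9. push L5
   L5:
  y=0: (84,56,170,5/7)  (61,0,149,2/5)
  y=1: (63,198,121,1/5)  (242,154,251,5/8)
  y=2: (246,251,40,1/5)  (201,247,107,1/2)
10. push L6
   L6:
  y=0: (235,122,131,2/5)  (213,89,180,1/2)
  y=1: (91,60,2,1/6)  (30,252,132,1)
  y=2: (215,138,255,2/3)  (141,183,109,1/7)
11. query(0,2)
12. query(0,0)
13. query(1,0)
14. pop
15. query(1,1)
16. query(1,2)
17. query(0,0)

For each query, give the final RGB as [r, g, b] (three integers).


at x=0,y=1 over L1,L2:
+L1 (α=1/5) → [173/5, 61/5, 44/5]
+L2 (α=1/2) → [1433/10, 623/5, 457/5]
= [143, 125, 91]

query (0,2) [L1,L2,L3] — begin 0,0,0
after L1 α=1/2: [45/2, 195/2, 173/2]
after L2 α=2/3: [229/6, 367/6, 961/6]
after L3 α=5/6: [3739/36, 3757/36, 4351/36]
rounded: [104, 104, 121]

(1,1) stack=L1,L2,L3; from [0,0,0]:
+L1 (α=2/3) → [494/3, 454/3, 394/3]
+L2 (α=0) → [494/3, 454/3, 394/3]
+L3 (α=3/5) → [2941/15, 2897/15, 289/3]
= [196, 193, 96]

query (1,0) [L1,L2,L3] — begin 0,0,0
after L1 α=5/7: [95/7, 340/7, 775/7]
after L2 α=3/7: [2396/49, 4279/49, 6355/49]
after L3 α=1/2: [9599/98, 12021/98, 8543/49]
rounded: [98, 123, 174]

at x=0,y=2 over L1,L2,L3,L4,L5,L6:
L1 α=1/2: [45/2, 195/2, 173/2]
L2 α=2/3: [229/6, 367/6, 961/6]
L3 α=5/6: [3739/36, 3757/36, 4351/36]
L4 α=5/6: [16879/216, 30397/216, 16951/216]
L5 α=1/5: [30163/270, 43951/270, 19111/270]
L6 α=2/3: [146263/810, 118471/810, 156811/810]
→ [181, 146, 194]

at x=0,y=0 over L1,L2,L3,L4,L5,L6:
L1 α=3/4: [585/4, 42, 297/4]
L2 α=7/8: [5625/32, 35/2, 4553/32]
L3 α=0: [5625/32, 35/2, 4553/32]
L4 α=1: [9, 109, 99]
L5 α=5/7: [438/7, 498/7, 1048/7]
L6 α=2/5: [4604/35, 3202/35, 4978/35]
rounded: [132, 91, 142]

(1,0) stack=L1,L2,L3,L4,L5,L6; from [0,0,0]:
L1 α=5/7: [95/7, 340/7, 775/7]
L2 α=3/7: [2396/49, 4279/49, 6355/49]
L3 α=1/2: [9599/98, 12021/98, 8543/49]
L4 α=2/3: [20575/294, 33973/294, 10263/49]
L5 α=2/5: [32531/490, 33973/490, 45391/245]
L6 α=1/2: [136901/980, 77583/980, 89491/490]
rounded: [140, 79, 183]

at x=1,y=1 over L1,L2,L3,L4,L5:
+L1 (α=2/3) → [494/3, 454/3, 394/3]
+L2 (α=0) → [494/3, 454/3, 394/3]
+L3 (α=3/5) → [2941/15, 2897/15, 289/3]
+L4 (α=2/7) → [3295/21, 4163/21, 1895/21]
+L5 (α=5/8) → [11765/56, 9553/56, 1335/7]
= [210, 171, 191]

query (1,2) [L1,L2,L3,L4,L5] — begin 0,0,0
after L1 α=1/3: [239/3, 137/3, 16]
after L2 α=1/2: [436/3, 295/3, 203/2]
after L3 α=0: [436/3, 295/3, 203/2]
after L4 α=1/3: [1343/9, 719/9, 298/3]
after L5 α=1/2: [1576/9, 1471/9, 619/6]
= [175, 163, 103]

(0,0) stack=L1,L2,L3,L4,L5; from [0,0,0]:
L1 α=3/4: [585/4, 42, 297/4]
L2 α=7/8: [5625/32, 35/2, 4553/32]
L3 α=0: [5625/32, 35/2, 4553/32]
L4 α=1: [9, 109, 99]
L5 α=5/7: [438/7, 498/7, 1048/7]
= [63, 71, 150]


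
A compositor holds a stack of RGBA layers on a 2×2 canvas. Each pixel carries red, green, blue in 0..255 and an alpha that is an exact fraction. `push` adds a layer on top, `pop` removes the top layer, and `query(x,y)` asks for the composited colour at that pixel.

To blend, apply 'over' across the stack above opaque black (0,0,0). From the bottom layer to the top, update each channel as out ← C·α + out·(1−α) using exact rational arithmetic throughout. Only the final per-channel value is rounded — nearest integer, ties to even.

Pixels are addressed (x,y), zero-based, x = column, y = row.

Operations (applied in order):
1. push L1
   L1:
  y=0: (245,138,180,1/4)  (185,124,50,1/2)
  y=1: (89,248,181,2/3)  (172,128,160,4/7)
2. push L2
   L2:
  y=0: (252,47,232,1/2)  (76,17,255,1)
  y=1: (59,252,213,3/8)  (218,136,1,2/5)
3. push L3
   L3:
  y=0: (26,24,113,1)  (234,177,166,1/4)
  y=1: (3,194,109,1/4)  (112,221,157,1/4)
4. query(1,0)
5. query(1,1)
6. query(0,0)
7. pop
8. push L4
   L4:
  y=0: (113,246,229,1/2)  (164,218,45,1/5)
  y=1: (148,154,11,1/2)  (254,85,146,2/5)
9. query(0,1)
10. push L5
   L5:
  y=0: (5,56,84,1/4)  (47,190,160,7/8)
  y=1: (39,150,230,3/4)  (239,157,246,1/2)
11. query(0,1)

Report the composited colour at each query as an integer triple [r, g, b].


at x=1,y=0 over L1,L2,L3:
+L1 (α=1/2) → [185/2, 62, 25]
+L2 (α=1) → [76, 17, 255]
+L3 (α=1/4) → [231/2, 57, 931/4]
→ [116, 57, 233]

query (1,1) [L1,L2,L3] — begin 0,0,0
+L1 (α=4/7) → [688/7, 512/7, 640/7]
+L2 (α=2/5) → [5116/35, 688/7, 1934/35]
+L3 (α=1/4) → [4817/35, 3611/28, 11297/140]
rounded: [138, 129, 81]

query (0,0) [L1,L2,L3] — begin 0,0,0
+L1 (α=1/4) → [245/4, 69/2, 45]
+L2 (α=1/2) → [1253/8, 163/4, 277/2]
+L3 (α=1) → [26, 24, 113]
rounded: [26, 24, 113]

(0,1) stack=L1,L2,L4; from [0,0,0]:
after L1 α=2/3: [178/3, 496/3, 362/3]
after L2 α=3/8: [1421/24, 1187/6, 3727/24]
after L4 α=1/2: [4973/48, 2111/12, 3991/48]
→ [104, 176, 83]

query (0,1) [L1,L2,L4,L5] — begin 0,0,0
+L1 (α=2/3) → [178/3, 496/3, 362/3]
+L2 (α=3/8) → [1421/24, 1187/6, 3727/24]
+L4 (α=1/2) → [4973/48, 2111/12, 3991/48]
+L5 (α=3/4) → [10589/192, 7511/48, 37111/192]
= [55, 156, 193]


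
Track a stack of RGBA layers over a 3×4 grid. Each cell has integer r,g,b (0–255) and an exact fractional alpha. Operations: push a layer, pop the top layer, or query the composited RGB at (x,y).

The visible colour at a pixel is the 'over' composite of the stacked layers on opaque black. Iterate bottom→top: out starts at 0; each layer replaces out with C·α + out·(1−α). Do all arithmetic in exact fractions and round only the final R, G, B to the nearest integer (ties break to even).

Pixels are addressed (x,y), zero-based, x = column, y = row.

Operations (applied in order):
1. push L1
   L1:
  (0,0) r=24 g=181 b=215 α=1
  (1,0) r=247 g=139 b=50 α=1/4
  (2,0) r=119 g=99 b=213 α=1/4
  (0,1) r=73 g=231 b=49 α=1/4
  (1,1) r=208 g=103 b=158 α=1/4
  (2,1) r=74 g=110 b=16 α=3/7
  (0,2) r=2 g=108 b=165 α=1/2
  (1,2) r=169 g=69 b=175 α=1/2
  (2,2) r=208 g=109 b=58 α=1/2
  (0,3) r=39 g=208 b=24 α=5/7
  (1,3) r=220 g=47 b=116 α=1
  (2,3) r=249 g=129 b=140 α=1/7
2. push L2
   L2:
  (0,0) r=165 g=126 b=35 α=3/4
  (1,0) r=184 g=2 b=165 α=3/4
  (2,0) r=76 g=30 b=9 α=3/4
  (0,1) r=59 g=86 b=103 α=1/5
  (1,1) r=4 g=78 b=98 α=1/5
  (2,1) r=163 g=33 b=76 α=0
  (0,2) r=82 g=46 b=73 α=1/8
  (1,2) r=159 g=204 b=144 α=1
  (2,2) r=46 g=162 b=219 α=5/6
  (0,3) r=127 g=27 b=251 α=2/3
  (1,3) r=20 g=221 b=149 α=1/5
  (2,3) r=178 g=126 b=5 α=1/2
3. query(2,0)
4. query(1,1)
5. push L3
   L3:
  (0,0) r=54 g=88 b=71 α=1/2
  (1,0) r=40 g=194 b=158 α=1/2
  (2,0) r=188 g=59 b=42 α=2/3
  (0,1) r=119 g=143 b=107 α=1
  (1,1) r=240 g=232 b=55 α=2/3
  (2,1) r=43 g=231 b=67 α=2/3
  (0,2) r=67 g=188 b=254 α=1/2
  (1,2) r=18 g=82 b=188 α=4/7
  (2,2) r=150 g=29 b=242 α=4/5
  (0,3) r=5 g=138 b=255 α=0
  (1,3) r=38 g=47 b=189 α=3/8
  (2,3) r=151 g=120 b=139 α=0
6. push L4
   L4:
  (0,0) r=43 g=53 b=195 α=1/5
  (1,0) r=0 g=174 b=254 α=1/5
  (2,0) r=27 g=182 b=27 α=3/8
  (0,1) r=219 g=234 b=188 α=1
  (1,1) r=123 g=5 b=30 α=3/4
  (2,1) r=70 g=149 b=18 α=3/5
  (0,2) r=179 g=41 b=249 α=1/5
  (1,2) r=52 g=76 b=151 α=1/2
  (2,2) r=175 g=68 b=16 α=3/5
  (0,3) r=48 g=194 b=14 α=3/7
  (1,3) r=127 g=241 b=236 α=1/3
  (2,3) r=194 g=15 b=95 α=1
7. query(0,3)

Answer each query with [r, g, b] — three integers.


query (2,0) [L1,L2] — begin 0,0,0
L1 α=1/4: [119/4, 99/4, 213/4]
L2 α=3/4: [1031/16, 459/16, 321/16]
rounded: [64, 29, 20]

query (1,1) [L1,L2] — begin 0,0,0
+L1 (α=1/4) → [52, 103/4, 79/2]
+L2 (α=1/5) → [212/5, 181/5, 256/5]
rounded: [42, 36, 51]

at x=0,y=3 over L1,L2,L3,L4:
L1 α=5/7: [195/7, 1040/7, 120/7]
L2 α=2/3: [1973/21, 1418/21, 3634/21]
L3 α=0: [1973/21, 1418/21, 3634/21]
L4 α=3/7: [10916/147, 17894/147, 15418/147]
→ [74, 122, 105]


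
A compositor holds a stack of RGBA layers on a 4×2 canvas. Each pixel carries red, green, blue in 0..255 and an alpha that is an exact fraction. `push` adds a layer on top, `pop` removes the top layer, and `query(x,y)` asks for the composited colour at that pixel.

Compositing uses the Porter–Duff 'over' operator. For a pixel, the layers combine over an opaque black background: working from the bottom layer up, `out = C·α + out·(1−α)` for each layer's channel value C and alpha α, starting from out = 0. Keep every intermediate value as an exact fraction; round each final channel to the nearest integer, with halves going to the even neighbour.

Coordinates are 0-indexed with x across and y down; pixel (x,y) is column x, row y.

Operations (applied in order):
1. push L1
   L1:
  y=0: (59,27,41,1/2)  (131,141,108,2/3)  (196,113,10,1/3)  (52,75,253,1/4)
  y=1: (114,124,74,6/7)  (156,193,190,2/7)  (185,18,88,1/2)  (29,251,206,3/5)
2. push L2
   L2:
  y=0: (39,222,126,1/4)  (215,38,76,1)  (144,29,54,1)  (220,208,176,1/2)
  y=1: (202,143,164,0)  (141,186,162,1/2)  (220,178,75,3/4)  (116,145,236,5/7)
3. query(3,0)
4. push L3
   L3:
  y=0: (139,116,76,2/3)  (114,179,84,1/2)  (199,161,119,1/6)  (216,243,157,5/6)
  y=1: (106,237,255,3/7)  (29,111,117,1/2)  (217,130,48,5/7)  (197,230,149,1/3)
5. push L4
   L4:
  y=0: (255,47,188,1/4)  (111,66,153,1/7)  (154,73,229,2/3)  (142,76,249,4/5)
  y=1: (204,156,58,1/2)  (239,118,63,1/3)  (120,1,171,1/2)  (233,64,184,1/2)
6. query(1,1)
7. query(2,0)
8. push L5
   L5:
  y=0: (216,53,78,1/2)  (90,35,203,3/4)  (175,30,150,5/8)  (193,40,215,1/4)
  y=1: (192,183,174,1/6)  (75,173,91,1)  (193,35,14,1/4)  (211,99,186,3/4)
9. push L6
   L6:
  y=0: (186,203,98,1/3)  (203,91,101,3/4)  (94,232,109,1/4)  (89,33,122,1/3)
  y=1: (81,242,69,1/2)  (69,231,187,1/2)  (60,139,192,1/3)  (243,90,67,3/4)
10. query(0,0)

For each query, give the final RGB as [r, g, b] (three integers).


(3,0) stack=L1,L2; from [0,0,0]:
L1 α=1/4: [13, 75/4, 253/4]
L2 α=1/2: [233/2, 907/8, 957/8]
→ [116, 113, 120]

at x=1,y=1 over L1,L2,L3,L4:
+L1 (α=2/7) → [312/7, 386/7, 380/7]
+L2 (α=1/2) → [1299/14, 844/7, 757/7]
+L3 (α=1/2) → [1705/28, 1621/14, 788/7]
+L4 (α=1/3) → [5051/42, 2447/21, 2017/21]
= [120, 117, 96]

(2,0) stack=L1,L2,L3,L4; from [0,0,0]:
+L1 (α=1/3) → [196/3, 113/3, 10/3]
+L2 (α=1) → [144, 29, 54]
+L3 (α=1/6) → [919/6, 51, 389/6]
+L4 (α=2/3) → [2767/18, 197/3, 3137/18]
rounded: [154, 66, 174]

query (0,0) [L1,L2,L3,L4,L5,L6] — begin 0,0,0
+L1 (α=1/2) → [59/2, 27/2, 41/2]
+L2 (α=1/4) → [255/8, 525/8, 375/8]
+L3 (α=2/3) → [2479/24, 2381/24, 1591/24]
+L4 (α=1/4) → [4519/32, 2757/32, 3095/32]
+L5 (α=1/2) → [11431/64, 4453/64, 5591/64]
+L6 (α=1/3) → [17383/96, 10949/96, 2909/32]
= [181, 114, 91]


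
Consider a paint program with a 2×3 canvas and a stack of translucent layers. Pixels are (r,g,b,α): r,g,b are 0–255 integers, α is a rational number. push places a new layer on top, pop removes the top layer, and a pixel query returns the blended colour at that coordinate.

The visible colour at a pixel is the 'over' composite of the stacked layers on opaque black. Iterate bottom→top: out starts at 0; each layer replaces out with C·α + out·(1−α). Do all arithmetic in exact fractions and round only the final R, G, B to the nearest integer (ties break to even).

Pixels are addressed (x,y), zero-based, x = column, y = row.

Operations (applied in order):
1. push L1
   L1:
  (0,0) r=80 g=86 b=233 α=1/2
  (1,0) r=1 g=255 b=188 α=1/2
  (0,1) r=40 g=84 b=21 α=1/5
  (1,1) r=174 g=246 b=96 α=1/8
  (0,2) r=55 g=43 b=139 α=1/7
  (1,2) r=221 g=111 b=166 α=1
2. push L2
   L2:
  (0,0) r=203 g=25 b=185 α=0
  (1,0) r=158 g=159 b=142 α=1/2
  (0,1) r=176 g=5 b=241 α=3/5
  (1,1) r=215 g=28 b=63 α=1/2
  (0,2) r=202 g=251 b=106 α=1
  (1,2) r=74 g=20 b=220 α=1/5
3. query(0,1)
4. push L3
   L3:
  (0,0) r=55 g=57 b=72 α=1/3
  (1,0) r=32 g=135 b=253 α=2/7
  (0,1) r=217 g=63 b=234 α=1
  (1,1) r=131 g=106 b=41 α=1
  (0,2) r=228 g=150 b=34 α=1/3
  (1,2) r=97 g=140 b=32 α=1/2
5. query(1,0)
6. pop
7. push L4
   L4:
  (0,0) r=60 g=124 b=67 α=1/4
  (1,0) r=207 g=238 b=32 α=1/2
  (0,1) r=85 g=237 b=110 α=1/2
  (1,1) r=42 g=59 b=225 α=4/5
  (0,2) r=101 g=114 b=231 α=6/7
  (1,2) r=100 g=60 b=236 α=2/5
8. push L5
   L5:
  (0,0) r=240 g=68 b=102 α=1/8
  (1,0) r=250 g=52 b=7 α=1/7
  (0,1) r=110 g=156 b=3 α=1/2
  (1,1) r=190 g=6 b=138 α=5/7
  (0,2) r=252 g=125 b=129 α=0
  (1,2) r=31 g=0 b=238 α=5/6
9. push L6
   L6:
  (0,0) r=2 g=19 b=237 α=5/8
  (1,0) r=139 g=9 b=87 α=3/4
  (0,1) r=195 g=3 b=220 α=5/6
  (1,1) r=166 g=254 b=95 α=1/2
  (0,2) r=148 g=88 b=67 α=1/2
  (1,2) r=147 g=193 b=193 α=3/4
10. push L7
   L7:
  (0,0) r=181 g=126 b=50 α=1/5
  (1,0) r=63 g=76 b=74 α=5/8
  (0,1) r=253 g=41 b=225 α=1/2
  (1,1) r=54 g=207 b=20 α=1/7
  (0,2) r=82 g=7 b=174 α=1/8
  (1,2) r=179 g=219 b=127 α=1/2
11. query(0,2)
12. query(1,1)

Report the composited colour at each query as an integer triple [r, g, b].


(0,1) stack=L1,L2; from [0,0,0]:
L1 α=1/5: [8, 84/5, 21/5]
L2 α=3/5: [544/5, 243/25, 3657/25]
rounded: [109, 10, 146]

at x=1,y=0 over L1,L2,L3:
+L1 (α=1/2) → [1/2, 255/2, 94]
+L2 (α=1/2) → [317/4, 573/4, 118]
+L3 (α=2/7) → [263/4, 3945/28, 1096/7]
rounded: [66, 141, 157]

at x=0,y=2 over L1,L2,L4,L5,L6,L7:
after L1 α=1/7: [55/7, 43/7, 139/7]
after L2 α=1: [202, 251, 106]
after L4 α=6/7: [808/7, 935/7, 1492/7]
after L5 α=0: [808/7, 935/7, 1492/7]
after L6 α=1/2: [922/7, 1551/14, 1961/14]
after L7 α=1/8: [251/2, 1565/16, 2309/16]
rounded: [126, 98, 144]

query (1,1) [L1,L2,L4,L5,L6,L7] — begin 0,0,0
after L1 α=1/8: [87/4, 123/4, 12]
after L2 α=1/2: [947/8, 235/8, 75/2]
after L4 α=4/5: [2291/40, 2123/40, 375/2]
after L5 α=5/7: [21291/140, 389/20, 1065/7]
after L6 α=1/2: [44531/280, 5469/40, 865/7]
after L7 α=1/7: [141153/980, 20547/140, 5330/49]
→ [144, 147, 109]


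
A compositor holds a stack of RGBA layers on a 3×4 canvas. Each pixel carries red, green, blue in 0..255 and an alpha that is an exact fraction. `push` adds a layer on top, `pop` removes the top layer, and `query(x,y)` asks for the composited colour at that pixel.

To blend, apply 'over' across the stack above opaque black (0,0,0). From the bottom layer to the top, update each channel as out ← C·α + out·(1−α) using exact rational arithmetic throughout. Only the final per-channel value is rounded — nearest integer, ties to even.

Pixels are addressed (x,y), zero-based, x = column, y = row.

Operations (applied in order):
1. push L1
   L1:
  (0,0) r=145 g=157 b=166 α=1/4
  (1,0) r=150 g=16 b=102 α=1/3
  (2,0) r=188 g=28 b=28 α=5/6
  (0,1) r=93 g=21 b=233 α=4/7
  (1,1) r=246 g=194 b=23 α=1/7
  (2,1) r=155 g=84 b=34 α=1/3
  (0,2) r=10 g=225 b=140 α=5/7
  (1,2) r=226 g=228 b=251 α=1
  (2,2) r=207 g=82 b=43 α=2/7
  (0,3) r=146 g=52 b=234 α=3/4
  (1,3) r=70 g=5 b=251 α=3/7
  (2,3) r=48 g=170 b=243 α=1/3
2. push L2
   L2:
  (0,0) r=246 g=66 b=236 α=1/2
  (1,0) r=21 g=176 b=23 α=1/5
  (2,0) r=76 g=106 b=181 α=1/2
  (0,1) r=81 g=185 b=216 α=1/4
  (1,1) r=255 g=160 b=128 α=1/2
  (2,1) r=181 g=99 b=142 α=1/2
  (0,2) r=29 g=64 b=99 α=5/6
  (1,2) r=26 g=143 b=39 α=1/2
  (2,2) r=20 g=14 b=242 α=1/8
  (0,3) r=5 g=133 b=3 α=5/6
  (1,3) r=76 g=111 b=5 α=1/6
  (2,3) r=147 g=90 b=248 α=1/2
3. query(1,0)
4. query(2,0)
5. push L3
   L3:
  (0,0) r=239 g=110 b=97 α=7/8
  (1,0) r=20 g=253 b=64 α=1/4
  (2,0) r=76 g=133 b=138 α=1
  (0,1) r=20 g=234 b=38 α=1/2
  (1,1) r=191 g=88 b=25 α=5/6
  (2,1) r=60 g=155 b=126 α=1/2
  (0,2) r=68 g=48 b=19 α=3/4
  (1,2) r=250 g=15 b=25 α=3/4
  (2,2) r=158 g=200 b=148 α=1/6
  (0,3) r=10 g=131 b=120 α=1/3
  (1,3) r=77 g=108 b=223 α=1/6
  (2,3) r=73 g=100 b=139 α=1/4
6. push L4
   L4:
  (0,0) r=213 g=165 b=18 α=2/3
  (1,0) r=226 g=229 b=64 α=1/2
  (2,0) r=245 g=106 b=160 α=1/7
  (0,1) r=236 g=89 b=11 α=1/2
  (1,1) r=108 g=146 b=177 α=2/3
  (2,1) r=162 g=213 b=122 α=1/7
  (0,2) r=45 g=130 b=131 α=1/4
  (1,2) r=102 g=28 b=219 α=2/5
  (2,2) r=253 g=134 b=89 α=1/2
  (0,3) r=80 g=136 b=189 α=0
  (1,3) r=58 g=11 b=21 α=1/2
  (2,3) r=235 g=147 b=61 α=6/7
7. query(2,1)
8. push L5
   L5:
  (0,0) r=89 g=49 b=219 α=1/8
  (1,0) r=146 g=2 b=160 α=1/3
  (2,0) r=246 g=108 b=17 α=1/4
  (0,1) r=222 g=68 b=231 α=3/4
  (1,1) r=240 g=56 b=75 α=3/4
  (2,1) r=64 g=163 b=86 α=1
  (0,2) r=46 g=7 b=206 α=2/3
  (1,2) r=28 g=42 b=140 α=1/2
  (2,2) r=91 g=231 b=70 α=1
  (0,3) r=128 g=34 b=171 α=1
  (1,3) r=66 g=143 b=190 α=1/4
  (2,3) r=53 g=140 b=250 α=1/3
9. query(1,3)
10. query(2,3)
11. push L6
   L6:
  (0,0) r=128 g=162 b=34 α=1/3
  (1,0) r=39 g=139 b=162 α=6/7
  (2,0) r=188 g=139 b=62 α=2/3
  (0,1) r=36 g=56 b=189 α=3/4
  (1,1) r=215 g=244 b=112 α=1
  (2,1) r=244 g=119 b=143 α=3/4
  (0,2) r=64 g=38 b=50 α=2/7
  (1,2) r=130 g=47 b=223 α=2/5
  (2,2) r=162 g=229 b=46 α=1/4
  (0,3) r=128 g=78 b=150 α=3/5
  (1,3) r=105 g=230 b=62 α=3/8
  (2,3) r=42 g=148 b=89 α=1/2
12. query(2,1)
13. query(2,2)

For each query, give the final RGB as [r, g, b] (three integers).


query (1,0) [L1,L2] — begin 0,0,0
after L1 α=1/3: [50, 16/3, 34]
after L2 α=1/5: [221/5, 592/15, 159/5]
= [44, 39, 32]

(2,0) stack=L1,L2; from [0,0,0]:
after L1 α=5/6: [470/3, 70/3, 70/3]
after L2 α=1/2: [349/3, 194/3, 613/6]
rounded: [116, 65, 102]

at x=2,y=1 over L1,L2,L3,L4:
L1 α=1/3: [155/3, 28, 34/3]
L2 α=1/2: [349/3, 127/2, 230/3]
L3 α=1/2: [529/6, 437/4, 304/3]
L4 α=1/7: [691/7, 1737/14, 730/7]
= [99, 124, 104]

at x=1,y=3 over L1,L2,L3,L4,L5:
+L1 (α=3/7) → [30, 15/7, 753/7]
+L2 (α=1/6) → [113/3, 142/7, 1900/21]
+L3 (α=1/6) → [398/9, 733/21, 14183/126]
+L4 (α=1/2) → [460/9, 482/21, 16829/252]
+L5 (α=1/4) → [329/6, 1483/28, 32789/336]
→ [55, 53, 98]

at x=2,y=3 over L1,L2,L3,L4,L5:
+L1 (α=1/3) → [16, 170/3, 81]
+L2 (α=1/2) → [163/2, 220/3, 329/2]
+L3 (α=1/4) → [635/8, 80, 1265/8]
+L4 (α=6/7) → [11915/56, 962/7, 599/8]
+L5 (α=1/3) → [13399/84, 968/7, 533/4]
→ [160, 138, 133]

at x=2,y=1 over L1,L2,L3,L4,L5,L6:
L1 α=1/3: [155/3, 28, 34/3]
L2 α=1/2: [349/3, 127/2, 230/3]
L3 α=1/2: [529/6, 437/4, 304/3]
L4 α=1/7: [691/7, 1737/14, 730/7]
L5 α=1: [64, 163, 86]
L6 α=3/4: [199, 130, 515/4]
= [199, 130, 129]

at x=2,y=2 over L1,L2,L3,L4,L5,L6:
L1 α=2/7: [414/7, 164/7, 86/7]
L2 α=1/8: [217/4, 89/4, 41]
L3 α=1/6: [1717/24, 415/8, 353/6]
L4 α=1/2: [7789/48, 1487/16, 887/12]
L5 α=1: [91, 231, 70]
L6 α=1/4: [435/4, 461/2, 64]
= [109, 230, 64]


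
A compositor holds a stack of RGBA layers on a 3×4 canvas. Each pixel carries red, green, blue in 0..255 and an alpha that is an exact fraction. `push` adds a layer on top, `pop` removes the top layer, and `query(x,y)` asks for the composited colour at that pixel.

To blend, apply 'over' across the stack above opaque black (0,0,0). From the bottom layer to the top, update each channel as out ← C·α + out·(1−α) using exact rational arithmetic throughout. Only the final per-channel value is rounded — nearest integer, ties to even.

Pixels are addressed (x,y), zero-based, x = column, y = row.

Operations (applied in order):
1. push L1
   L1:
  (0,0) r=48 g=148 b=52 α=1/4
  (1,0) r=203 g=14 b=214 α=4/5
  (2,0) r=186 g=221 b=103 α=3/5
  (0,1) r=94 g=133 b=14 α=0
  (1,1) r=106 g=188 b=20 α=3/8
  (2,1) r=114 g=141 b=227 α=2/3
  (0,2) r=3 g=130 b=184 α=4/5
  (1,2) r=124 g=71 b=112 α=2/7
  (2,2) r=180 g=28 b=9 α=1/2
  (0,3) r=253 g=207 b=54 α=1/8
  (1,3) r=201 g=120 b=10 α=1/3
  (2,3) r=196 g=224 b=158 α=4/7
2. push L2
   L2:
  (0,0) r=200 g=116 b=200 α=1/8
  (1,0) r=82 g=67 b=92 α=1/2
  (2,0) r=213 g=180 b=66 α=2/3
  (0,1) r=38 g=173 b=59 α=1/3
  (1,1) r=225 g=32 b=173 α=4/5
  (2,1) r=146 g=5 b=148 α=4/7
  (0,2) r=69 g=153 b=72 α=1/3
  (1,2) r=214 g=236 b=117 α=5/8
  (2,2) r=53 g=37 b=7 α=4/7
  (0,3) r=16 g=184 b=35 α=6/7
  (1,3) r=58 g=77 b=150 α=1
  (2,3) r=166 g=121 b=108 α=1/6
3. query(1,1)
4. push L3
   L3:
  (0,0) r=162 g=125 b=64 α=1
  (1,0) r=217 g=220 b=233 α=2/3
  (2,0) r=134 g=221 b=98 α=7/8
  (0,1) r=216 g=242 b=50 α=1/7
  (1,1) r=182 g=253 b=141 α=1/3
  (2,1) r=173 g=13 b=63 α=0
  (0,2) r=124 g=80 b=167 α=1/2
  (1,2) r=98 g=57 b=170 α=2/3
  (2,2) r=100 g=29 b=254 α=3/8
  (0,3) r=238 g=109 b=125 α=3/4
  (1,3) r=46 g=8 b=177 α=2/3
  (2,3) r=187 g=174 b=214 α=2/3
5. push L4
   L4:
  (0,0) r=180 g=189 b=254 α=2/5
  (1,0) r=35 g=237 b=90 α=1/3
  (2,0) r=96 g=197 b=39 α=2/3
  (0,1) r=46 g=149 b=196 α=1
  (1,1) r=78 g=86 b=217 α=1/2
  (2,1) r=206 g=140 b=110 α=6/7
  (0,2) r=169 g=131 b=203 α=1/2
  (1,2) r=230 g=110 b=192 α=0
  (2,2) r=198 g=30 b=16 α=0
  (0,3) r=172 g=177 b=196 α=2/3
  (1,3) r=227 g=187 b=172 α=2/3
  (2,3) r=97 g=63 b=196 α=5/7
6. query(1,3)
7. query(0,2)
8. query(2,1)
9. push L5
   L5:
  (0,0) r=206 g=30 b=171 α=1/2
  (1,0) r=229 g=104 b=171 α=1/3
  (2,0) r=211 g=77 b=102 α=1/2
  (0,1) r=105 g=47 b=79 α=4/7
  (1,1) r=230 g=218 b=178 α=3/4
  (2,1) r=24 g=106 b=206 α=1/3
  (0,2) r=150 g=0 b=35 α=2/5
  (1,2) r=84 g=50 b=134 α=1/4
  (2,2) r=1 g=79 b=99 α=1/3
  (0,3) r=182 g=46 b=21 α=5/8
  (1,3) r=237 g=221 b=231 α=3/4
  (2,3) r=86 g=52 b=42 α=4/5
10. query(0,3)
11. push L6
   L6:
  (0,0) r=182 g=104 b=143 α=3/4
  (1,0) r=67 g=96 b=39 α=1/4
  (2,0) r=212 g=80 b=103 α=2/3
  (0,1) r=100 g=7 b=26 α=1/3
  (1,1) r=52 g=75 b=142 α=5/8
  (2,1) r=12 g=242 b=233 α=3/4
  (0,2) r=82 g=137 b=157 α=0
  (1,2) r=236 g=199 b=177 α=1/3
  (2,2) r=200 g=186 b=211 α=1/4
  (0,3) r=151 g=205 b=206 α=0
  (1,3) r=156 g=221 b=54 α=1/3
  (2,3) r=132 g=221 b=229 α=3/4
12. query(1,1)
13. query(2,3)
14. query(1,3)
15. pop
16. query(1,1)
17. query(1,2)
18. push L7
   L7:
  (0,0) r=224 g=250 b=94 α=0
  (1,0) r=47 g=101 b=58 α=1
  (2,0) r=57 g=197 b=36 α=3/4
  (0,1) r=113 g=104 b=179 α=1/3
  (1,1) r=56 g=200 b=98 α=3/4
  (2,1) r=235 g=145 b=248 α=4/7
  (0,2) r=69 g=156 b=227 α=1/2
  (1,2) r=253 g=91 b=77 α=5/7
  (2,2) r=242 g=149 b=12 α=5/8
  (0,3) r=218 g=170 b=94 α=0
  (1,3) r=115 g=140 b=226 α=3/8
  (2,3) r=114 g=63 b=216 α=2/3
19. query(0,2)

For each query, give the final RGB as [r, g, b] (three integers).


(1,1) stack=L1,L2; from [0,0,0]:
after L1 α=3/8: [159/4, 141/2, 15/2]
after L2 α=4/5: [3759/20, 397/10, 1399/10]
= [188, 40, 140]

at x=1,y=3 over L1,L2,L3,L4:
L1 α=1/3: [67, 40, 10/3]
L2 α=1: [58, 77, 150]
L3 α=2/3: [50, 31, 168]
L4 α=2/3: [168, 135, 512/3]
rounded: [168, 135, 171]

(0,2) stack=L1,L2,L3,L4; from [0,0,0]:
after L1 α=4/5: [12/5, 104, 736/5]
after L2 α=1/3: [123/5, 361/3, 1832/15]
after L3 α=1/2: [743/10, 601/6, 4337/30]
after L4 α=1/2: [2433/20, 1387/12, 10427/60]
rounded: [122, 116, 174]

at x=2,y=1 over L1,L2,L3,L4:
L1 α=2/3: [76, 94, 454/3]
L2 α=4/7: [116, 302/7, 1046/7]
L3 α=0: [116, 302/7, 1046/7]
L4 α=6/7: [1352/7, 6182/49, 5666/49]
= [193, 126, 116]

at x=0,y=3 over L1,L2,L3,L4,L5:
after L1 α=1/8: [253/8, 207/8, 27/4]
after L2 α=6/7: [1021/56, 9039/56, 867/28]
after L3 α=3/4: [41005/224, 27351/224, 11367/112]
after L4 α=2/3: [118061/672, 35549/224, 55271/336]
after L5 α=5/8: [321901/1792, 158167/1792, 67031/896]
→ [180, 88, 75]

at x=1,y=1 over L1,L2,L3,L4,L5,L6:
L1 α=3/8: [159/4, 141/2, 15/2]
L2 α=4/5: [3759/20, 397/10, 1399/10]
L3 α=1/3: [5579/30, 554/5, 2104/15]
L4 α=1/2: [7919/60, 492/5, 5359/30]
L5 α=3/4: [49319/240, 1881/10, 21379/120]
L6 α=5/8: [70119/640, 9393/80, 49779/320]
→ [110, 117, 156]

at x=2,y=3 over L1,L2,L3,L4,L5,L6:
after L1 α=4/7: [112, 128, 632/7]
after L2 α=1/6: [121, 761/6, 1958/21]
after L3 α=2/3: [165, 2849/18, 10946/63]
after L4 α=5/7: [815/7, 812/9, 83632/441]
after L5 α=4/5: [3223/35, 2684/45, 31544/441]
after L6 α=3/4: [17083/140, 32519/180, 334511/1764]
= [122, 181, 190]

query (1,3) [L1,L2,L3,L4,L5,L6] — begin 0,0,0
+L1 (α=1/3) → [67, 40, 10/3]
+L2 (α=1) → [58, 77, 150]
+L3 (α=2/3) → [50, 31, 168]
+L4 (α=2/3) → [168, 135, 512/3]
+L5 (α=3/4) → [879/4, 399/2, 2591/12]
+L6 (α=1/3) → [397/2, 620/3, 2915/18]
→ [198, 207, 162]

at x=1,y=1 over L1,L2,L3,L4,L5:
+L1 (α=3/8) → [159/4, 141/2, 15/2]
+L2 (α=4/5) → [3759/20, 397/10, 1399/10]
+L3 (α=1/3) → [5579/30, 554/5, 2104/15]
+L4 (α=1/2) → [7919/60, 492/5, 5359/30]
+L5 (α=3/4) → [49319/240, 1881/10, 21379/120]
rounded: [205, 188, 178]

at x=1,y=2 over L1,L2,L3,L4,L5:
+L1 (α=2/7) → [248/7, 142/7, 32]
+L2 (α=5/8) → [4117/28, 4343/28, 681/8]
+L3 (α=2/3) → [9605/84, 7535/84, 3401/24]
+L4 (α=0) → [9605/84, 7535/84, 3401/24]
+L5 (α=1/4) → [11957/112, 8935/112, 4473/32]
rounded: [107, 80, 140]

(0,2) stack=L1,L2,L3,L4,L5,L7; from [0,0,0]:
+L1 (α=4/5) → [12/5, 104, 736/5]
+L2 (α=1/3) → [123/5, 361/3, 1832/15]
+L3 (α=1/2) → [743/10, 601/6, 4337/30]
+L4 (α=1/2) → [2433/20, 1387/12, 10427/60]
+L5 (α=2/5) → [13299/100, 1387/20, 11827/100]
+L7 (α=1/2) → [20199/200, 4507/40, 34527/200]
→ [101, 113, 173]


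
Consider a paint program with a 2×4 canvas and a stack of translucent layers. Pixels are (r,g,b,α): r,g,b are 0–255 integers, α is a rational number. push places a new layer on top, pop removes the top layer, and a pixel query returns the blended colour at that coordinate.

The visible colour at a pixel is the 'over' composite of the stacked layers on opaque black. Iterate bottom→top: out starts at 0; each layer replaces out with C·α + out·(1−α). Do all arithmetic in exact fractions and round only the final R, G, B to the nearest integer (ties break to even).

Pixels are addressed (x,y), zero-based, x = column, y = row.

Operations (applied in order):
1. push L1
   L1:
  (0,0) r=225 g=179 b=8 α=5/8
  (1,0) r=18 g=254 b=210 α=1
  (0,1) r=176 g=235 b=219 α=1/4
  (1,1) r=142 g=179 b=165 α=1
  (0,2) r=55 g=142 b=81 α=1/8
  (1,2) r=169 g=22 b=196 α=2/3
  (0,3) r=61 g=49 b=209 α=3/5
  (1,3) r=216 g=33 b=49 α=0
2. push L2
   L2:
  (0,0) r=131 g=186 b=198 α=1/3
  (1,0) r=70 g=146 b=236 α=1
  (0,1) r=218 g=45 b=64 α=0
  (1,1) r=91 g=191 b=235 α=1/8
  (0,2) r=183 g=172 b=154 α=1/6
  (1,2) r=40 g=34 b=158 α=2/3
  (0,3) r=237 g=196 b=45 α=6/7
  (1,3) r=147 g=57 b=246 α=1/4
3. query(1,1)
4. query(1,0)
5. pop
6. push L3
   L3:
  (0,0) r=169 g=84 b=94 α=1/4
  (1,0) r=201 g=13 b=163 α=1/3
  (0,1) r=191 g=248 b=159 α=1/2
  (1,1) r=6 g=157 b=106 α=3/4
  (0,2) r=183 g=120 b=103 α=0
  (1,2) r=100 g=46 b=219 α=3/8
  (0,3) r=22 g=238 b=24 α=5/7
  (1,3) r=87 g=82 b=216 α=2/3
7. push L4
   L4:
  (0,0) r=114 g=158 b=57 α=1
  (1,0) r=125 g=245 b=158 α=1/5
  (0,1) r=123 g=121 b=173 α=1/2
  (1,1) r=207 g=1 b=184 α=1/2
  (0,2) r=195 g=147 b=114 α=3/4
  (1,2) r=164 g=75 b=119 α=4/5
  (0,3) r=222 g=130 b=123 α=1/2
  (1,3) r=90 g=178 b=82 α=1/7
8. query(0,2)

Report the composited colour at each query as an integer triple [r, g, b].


query (1,1) [L1,L2] — begin 0,0,0
after L1 α=1: [142, 179, 165]
after L2 α=1/8: [1085/8, 361/2, 695/4]
rounded: [136, 180, 174]

query (1,0) [L1,L2] — begin 0,0,0
L1 α=1: [18, 254, 210]
L2 α=1: [70, 146, 236]
→ [70, 146, 236]

at x=0,y=2 over L1,L3,L4:
L1 α=1/8: [55/8, 71/4, 81/8]
L3 α=0: [55/8, 71/4, 81/8]
L4 α=3/4: [4735/32, 1835/16, 2817/32]
= [148, 115, 88]


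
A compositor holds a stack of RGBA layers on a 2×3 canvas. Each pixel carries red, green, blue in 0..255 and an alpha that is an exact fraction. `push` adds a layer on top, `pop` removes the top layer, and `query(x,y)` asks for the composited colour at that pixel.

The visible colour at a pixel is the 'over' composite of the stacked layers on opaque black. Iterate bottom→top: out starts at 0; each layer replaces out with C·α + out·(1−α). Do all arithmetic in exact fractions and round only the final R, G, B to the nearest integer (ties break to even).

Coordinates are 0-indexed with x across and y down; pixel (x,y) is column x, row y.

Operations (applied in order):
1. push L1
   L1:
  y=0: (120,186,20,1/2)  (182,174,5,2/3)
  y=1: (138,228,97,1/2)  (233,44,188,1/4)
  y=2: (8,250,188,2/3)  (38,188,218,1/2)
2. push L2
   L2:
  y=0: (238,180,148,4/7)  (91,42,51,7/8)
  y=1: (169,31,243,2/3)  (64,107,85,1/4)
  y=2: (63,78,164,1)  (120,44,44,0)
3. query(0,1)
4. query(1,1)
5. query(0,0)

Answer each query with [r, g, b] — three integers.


(0,1) stack=L1,L2; from [0,0,0]:
+L1 (α=1/2) → [69, 114, 97/2]
+L2 (α=2/3) → [407/3, 176/3, 1069/6]
rounded: [136, 59, 178]

(1,1) stack=L1,L2; from [0,0,0]:
L1 α=1/4: [233/4, 11, 47]
L2 α=1/4: [955/16, 35, 113/2]
→ [60, 35, 56]

(0,0) stack=L1,L2; from [0,0,0]:
L1 α=1/2: [60, 93, 10]
L2 α=4/7: [1132/7, 999/7, 622/7]
= [162, 143, 89]


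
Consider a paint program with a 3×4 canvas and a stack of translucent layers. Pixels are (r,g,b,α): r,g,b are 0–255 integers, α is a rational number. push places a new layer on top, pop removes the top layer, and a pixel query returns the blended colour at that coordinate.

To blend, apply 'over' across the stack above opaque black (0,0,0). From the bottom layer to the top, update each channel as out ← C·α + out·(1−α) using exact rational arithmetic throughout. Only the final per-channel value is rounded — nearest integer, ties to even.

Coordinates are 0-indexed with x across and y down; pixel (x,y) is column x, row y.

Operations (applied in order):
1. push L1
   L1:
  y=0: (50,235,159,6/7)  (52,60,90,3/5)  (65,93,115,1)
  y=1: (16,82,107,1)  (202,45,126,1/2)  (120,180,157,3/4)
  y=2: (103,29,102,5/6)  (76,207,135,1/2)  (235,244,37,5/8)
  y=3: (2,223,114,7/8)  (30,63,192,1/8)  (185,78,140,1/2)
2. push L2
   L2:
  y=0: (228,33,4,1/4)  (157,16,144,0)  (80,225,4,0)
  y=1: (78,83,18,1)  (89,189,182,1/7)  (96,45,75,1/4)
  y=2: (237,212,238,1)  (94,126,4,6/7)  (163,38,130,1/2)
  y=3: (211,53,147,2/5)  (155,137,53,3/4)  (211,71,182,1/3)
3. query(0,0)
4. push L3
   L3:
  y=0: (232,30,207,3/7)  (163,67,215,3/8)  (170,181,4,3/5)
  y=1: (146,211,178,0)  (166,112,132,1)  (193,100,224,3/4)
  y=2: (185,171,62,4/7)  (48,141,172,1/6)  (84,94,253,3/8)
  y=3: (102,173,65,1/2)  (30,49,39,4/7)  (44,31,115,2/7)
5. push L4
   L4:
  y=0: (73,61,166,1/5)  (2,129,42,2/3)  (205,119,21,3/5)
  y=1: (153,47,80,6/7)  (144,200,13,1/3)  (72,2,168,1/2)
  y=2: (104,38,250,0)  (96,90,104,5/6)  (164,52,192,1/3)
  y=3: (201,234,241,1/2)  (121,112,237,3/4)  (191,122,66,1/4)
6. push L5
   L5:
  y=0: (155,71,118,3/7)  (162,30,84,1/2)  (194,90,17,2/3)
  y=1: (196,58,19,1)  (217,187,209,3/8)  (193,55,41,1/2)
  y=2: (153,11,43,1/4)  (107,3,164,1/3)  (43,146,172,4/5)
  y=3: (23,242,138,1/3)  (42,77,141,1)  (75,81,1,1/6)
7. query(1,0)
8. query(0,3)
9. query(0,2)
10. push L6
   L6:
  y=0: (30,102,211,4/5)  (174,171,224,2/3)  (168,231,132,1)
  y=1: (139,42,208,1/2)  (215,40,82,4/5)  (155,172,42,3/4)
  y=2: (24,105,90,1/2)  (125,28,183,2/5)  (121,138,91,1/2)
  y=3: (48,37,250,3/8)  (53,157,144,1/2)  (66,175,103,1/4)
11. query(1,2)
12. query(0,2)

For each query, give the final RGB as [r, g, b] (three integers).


(0,0) stack=L1,L2; from [0,0,0]:
+L1 (α=6/7) → [300/7, 1410/7, 954/7]
+L2 (α=1/4) → [624/7, 4461/28, 1445/14]
rounded: [89, 159, 103]

query (1,0) [L1,L2,L3,L4,L5] — begin 0,0,0
L1 α=3/5: [156/5, 36, 54]
L2 α=0: [156/5, 36, 54]
L3 α=3/8: [645/8, 381/8, 915/8]
L4 α=2/3: [677/24, 815/8, 529/8]
L5 α=1/2: [4565/48, 1055/16, 1201/16]
→ [95, 66, 75]

at x=0,y=3 over L1,L2,L3,L4,L5:
L1 α=7/8: [7/4, 1561/8, 399/4]
L2 α=2/5: [1709/20, 5531/40, 2373/20]
L3 α=1/2: [3749/40, 12451/80, 3673/40]
L4 α=1/2: [11789/80, 31171/160, 13313/80]
L5 α=1/3: [12709/120, 50531/240, 18833/120]
rounded: [106, 211, 157]

query (0,2) [L1,L2,L3,L4,L5] — begin 0,0,0
+L1 (α=5/6) → [515/6, 145/6, 85]
+L2 (α=1) → [237, 212, 238]
+L3 (α=4/7) → [1451/7, 1320/7, 962/7]
+L4 (α=0) → [1451/7, 1320/7, 962/7]
+L5 (α=1/4) → [1356/7, 4037/28, 3187/28]
rounded: [194, 144, 114]

at x=1,y=2 over L1,L2,L3,L4,L5,L6:
L1 α=1/2: [38, 207/2, 135/2]
L2 α=6/7: [86, 1719/14, 183/14]
L3 α=1/6: [239/3, 3523/28, 3323/84]
L4 α=5/6: [1679/18, 16123/168, 47003/504]
L5 α=1/3: [2642/27, 16375/252, 88331/756]
L6 α=2/5: [4892/45, 21079/420, 180563/1260]
rounded: [109, 50, 143]

(0,2) stack=L1,L2,L3,L4,L5,L6; from [0,0,0]:
after L1 α=5/6: [515/6, 145/6, 85]
after L2 α=1: [237, 212, 238]
after L3 α=4/7: [1451/7, 1320/7, 962/7]
after L4 α=0: [1451/7, 1320/7, 962/7]
after L5 α=1/4: [1356/7, 4037/28, 3187/28]
after L6 α=1/2: [762/7, 6977/56, 5707/56]
rounded: [109, 125, 102]


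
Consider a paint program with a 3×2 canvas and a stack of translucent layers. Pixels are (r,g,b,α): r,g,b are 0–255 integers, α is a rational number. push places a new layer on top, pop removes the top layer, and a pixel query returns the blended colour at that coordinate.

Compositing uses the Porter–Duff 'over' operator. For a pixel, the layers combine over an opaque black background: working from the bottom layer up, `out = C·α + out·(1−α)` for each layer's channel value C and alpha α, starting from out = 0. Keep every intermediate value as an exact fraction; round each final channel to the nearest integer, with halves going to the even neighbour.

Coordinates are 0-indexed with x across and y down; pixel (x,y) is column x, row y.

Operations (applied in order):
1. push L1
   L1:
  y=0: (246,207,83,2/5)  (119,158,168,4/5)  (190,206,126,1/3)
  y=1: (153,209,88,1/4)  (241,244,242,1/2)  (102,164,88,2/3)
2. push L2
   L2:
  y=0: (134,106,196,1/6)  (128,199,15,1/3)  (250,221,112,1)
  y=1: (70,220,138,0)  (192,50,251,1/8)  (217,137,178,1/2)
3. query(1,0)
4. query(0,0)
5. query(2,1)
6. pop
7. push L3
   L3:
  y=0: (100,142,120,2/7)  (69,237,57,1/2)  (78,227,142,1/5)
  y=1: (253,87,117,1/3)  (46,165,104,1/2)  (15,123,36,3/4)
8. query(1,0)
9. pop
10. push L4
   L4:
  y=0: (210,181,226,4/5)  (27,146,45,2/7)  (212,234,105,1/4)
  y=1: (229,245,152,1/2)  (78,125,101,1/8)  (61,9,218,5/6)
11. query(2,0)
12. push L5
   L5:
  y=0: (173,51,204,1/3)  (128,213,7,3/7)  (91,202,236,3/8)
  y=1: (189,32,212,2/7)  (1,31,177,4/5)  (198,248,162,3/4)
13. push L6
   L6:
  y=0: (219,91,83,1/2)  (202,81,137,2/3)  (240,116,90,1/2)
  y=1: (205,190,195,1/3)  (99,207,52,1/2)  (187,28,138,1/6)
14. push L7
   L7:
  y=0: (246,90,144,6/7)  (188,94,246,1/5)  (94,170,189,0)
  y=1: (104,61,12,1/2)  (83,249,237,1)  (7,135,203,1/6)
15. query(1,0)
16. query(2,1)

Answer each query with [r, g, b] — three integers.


query (1,0) [L1,L2] — begin 0,0,0
L1 α=4/5: [476/5, 632/5, 672/5]
L2 α=1/3: [1592/15, 753/5, 473/5]
rounded: [106, 151, 95]

(0,0) stack=L1,L2; from [0,0,0]:
after L1 α=2/5: [492/5, 414/5, 166/5]
after L2 α=1/6: [313/3, 260/3, 181/3]
→ [104, 87, 60]

at x=2,y=1 over L1,L2:
+L1 (α=2/3) → [68, 328/3, 176/3]
+L2 (α=1/2) → [285/2, 739/6, 355/3]
rounded: [142, 123, 118]

query (1,0) [L1,L3] — begin 0,0,0
after L1 α=4/5: [476/5, 632/5, 672/5]
after L3 α=1/2: [821/10, 1817/10, 957/10]
rounded: [82, 182, 96]

query (2,0) [L1,L4] — begin 0,0,0
+L1 (α=1/3) → [190/3, 206/3, 42]
+L4 (α=1/4) → [201/2, 110, 231/4]
= [100, 110, 58]

(1,0) stack=L1,L4,L5,L6,L7; from [0,0,0]:
L1 α=4/5: [476/5, 632/5, 672/5]
L4 α=2/7: [530/7, 132, 762/7]
L5 α=3/7: [4808/49, 1167/7, 3195/49]
L6 α=2/3: [24604/147, 767/7, 16621/147]
L7 α=1/5: [126052/735, 3726/35, 102646/735]
= [171, 106, 140]

at x=2,y=1 over L1,L4,L5,L6,L7:
after L1 α=2/3: [68, 328/3, 176/3]
after L4 α=5/6: [373/6, 463/18, 1723/9]
after L5 α=3/4: [3937/24, 13855/72, 6097/36]
after L6 α=1/6: [24173/144, 71291/432, 35453/216]
after L7 α=1/6: [121873/864, 414775/2592, 221113/1296]
→ [141, 160, 171]
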